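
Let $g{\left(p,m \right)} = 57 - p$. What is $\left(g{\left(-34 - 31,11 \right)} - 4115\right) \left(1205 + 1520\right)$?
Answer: $-10880925$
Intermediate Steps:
$\left(g{\left(-34 - 31,11 \right)} - 4115\right) \left(1205 + 1520\right) = \left(\left(57 - \left(-34 - 31\right)\right) - 4115\right) \left(1205 + 1520\right) = \left(\left(57 - \left(-34 - 31\right)\right) - 4115\right) 2725 = \left(\left(57 - -65\right) - 4115\right) 2725 = \left(\left(57 + 65\right) - 4115\right) 2725 = \left(122 - 4115\right) 2725 = \left(-3993\right) 2725 = -10880925$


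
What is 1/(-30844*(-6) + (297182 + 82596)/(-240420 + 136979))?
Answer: 103441/19142825446 ≈ 5.4036e-6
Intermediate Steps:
1/(-30844*(-6) + (297182 + 82596)/(-240420 + 136979)) = 1/(185064 + 379778/(-103441)) = 1/(185064 + 379778*(-1/103441)) = 1/(185064 - 379778/103441) = 1/(19142825446/103441) = 103441/19142825446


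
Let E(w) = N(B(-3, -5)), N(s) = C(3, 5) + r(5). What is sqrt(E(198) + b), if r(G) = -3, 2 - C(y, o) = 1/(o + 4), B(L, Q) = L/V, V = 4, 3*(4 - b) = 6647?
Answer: I*sqrt(19915)/3 ≈ 47.04*I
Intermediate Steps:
b = -6635/3 (b = 4 - 1/3*6647 = 4 - 6647/3 = -6635/3 ≈ -2211.7)
B(L, Q) = L/4
C(y, o) = 2 - 1/(4 + o) (C(y, o) = 2 - 1/(o + 4) = 2 - 1/(4 + o))
N(s) = -10/9 (N(s) = (7 + 2*5)/(4 + 5) - 3 = (7 + 10)/9 - 3 = (1/9)*17 - 3 = 17/9 - 3 = -10/9)
E(w) = -10/9
sqrt(E(198) + b) = sqrt(-10/9 - 6635/3) = sqrt(-19915/9) = I*sqrt(19915)/3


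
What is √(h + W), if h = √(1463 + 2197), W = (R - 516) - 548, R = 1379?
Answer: √(315 + 2*√915) ≈ 19.378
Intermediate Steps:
W = 315 (W = (1379 - 516) - 548 = 863 - 548 = 315)
h = 2*√915 (h = √3660 = 2*√915 ≈ 60.498)
√(h + W) = √(2*√915 + 315) = √(315 + 2*√915)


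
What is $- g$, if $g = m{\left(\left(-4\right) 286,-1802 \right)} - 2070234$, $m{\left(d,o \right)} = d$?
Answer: $2071378$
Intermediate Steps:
$g = -2071378$ ($g = \left(-4\right) 286 - 2070234 = -1144 - 2070234 = -2071378$)
$- g = \left(-1\right) \left(-2071378\right) = 2071378$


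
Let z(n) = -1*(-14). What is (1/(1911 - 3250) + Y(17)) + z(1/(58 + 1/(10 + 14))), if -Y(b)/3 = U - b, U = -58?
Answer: 320020/1339 ≈ 239.00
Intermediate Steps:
Y(b) = 174 + 3*b (Y(b) = -3*(-58 - b) = 174 + 3*b)
z(n) = 14
(1/(1911 - 3250) + Y(17)) + z(1/(58 + 1/(10 + 14))) = (1/(1911 - 3250) + (174 + 3*17)) + 14 = (1/(-1339) + (174 + 51)) + 14 = (-1/1339 + 225) + 14 = 301274/1339 + 14 = 320020/1339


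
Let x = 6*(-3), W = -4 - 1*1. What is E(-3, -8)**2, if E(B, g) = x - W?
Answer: 169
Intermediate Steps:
W = -5 (W = -4 - 1 = -5)
x = -18
E(B, g) = -13 (E(B, g) = -18 - 1*(-5) = -18 + 5 = -13)
E(-3, -8)**2 = (-13)**2 = 169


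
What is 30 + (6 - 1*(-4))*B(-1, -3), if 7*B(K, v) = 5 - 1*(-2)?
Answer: 40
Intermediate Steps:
B(K, v) = 1 (B(K, v) = (5 - 1*(-2))/7 = (5 + 2)/7 = (1/7)*7 = 1)
30 + (6 - 1*(-4))*B(-1, -3) = 30 + (6 - 1*(-4))*1 = 30 + (6 + 4)*1 = 30 + 10*1 = 30 + 10 = 40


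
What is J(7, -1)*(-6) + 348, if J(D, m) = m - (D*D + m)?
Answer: 642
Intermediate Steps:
J(D, m) = -D**2 (J(D, m) = m - (D**2 + m) = m - (m + D**2) = m + (-m - D**2) = -D**2)
J(7, -1)*(-6) + 348 = -1*7**2*(-6) + 348 = -1*49*(-6) + 348 = -49*(-6) + 348 = 294 + 348 = 642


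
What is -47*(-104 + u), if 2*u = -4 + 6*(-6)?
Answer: 5828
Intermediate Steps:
u = -20 (u = (-4 + 6*(-6))/2 = (-4 - 36)/2 = (½)*(-40) = -20)
-47*(-104 + u) = -47*(-104 - 20) = -47*(-124) = 5828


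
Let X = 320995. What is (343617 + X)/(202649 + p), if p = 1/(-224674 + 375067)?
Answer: 49976496258/15238495529 ≈ 3.2796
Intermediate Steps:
p = 1/150393 ≈ 6.6492e-6
(343617 + X)/(202649 + p) = (343617 + 320995)/(202649 + 1/150393) = 664612/(30476991058/150393) = 664612*(150393/30476991058) = 49976496258/15238495529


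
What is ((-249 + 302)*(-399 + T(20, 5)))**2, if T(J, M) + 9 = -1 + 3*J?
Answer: 342139009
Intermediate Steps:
T(J, M) = -10 + 3*J (T(J, M) = -9 + (-1 + 3*J) = -10 + 3*J)
((-249 + 302)*(-399 + T(20, 5)))**2 = ((-249 + 302)*(-399 + (-10 + 3*20)))**2 = (53*(-399 + (-10 + 60)))**2 = (53*(-399 + 50))**2 = (53*(-349))**2 = (-18497)**2 = 342139009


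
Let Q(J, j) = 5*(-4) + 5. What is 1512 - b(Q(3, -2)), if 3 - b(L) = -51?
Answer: 1458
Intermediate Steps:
Q(J, j) = -15 (Q(J, j) = -20 + 5 = -15)
b(L) = 54 (b(L) = 3 - 1*(-51) = 3 + 51 = 54)
1512 - b(Q(3, -2)) = 1512 - 1*54 = 1512 - 54 = 1458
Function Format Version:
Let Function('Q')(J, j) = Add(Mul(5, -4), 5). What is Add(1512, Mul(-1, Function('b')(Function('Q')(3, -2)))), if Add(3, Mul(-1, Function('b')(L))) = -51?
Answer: 1458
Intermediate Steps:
Function('Q')(J, j) = -15 (Function('Q')(J, j) = Add(-20, 5) = -15)
Function('b')(L) = 54 (Function('b')(L) = Add(3, Mul(-1, -51)) = Add(3, 51) = 54)
Add(1512, Mul(-1, Function('b')(Function('Q')(3, -2)))) = Add(1512, Mul(-1, 54)) = Add(1512, -54) = 1458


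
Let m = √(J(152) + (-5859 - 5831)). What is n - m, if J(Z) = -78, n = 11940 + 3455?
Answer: 15395 - 2*I*√2942 ≈ 15395.0 - 108.48*I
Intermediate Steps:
n = 15395
m = 2*I*√2942 (m = √(-78 + (-5859 - 5831)) = √(-78 - 11690) = √(-11768) = 2*I*√2942 ≈ 108.48*I)
n - m = 15395 - 2*I*√2942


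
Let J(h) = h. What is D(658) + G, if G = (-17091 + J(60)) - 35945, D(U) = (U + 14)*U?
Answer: 389200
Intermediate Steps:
D(U) = U*(14 + U) (D(U) = (14 + U)*U = U*(14 + U))
G = -52976 (G = (-17091 + 60) - 35945 = -17031 - 35945 = -52976)
D(658) + G = 658*(14 + 658) - 52976 = 658*672 - 52976 = 442176 - 52976 = 389200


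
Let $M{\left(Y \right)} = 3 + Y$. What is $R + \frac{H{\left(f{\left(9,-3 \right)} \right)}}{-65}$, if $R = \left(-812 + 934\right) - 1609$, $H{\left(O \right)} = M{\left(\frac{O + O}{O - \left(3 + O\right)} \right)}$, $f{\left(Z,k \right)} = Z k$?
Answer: $- \frac{96676}{65} \approx -1487.3$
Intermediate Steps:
$H{\left(O \right)} = 3 - \frac{2 O}{3}$ ($H{\left(O \right)} = 3 + \frac{O + O}{O - \left(3 + O\right)} = 3 + \frac{2 O}{-3} = 3 + 2 O \left(- \frac{1}{3}\right) = 3 - \frac{2 O}{3}$)
$R = -1487$ ($R = 122 - 1609 = -1487$)
$R + \frac{H{\left(f{\left(9,-3 \right)} \right)}}{-65} = -1487 + \frac{3 - \frac{2 \cdot 9 \left(-3\right)}{3}}{-65} = -1487 + \left(3 - -18\right) \left(- \frac{1}{65}\right) = -1487 + \left(3 + 18\right) \left(- \frac{1}{65}\right) = -1487 + 21 \left(- \frac{1}{65}\right) = -1487 - \frac{21}{65} = - \frac{96676}{65}$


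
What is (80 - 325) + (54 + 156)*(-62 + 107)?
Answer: 9205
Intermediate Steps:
(80 - 325) + (54 + 156)*(-62 + 107) = -245 + 210*45 = -245 + 9450 = 9205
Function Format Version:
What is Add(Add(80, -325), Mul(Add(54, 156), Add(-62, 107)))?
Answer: 9205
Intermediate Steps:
Add(Add(80, -325), Mul(Add(54, 156), Add(-62, 107))) = Add(-245, Mul(210, 45)) = Add(-245, 9450) = 9205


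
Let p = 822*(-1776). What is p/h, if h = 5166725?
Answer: -1459872/5166725 ≈ -0.28255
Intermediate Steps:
p = -1459872
p/h = -1459872/5166725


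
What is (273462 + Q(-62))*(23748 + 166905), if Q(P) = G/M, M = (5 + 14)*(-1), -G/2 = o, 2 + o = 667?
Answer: 52149696396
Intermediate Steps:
o = 665 (o = -2 + 667 = 665)
G = -1330 (G = -2*665 = -1330)
M = -19 (M = 19*(-1) = -19)
Q(P) = 70 (Q(P) = -1330/(-19) = -1330*(-1/19) = 70)
(273462 + Q(-62))*(23748 + 166905) = (273462 + 70)*(23748 + 166905) = 273532*190653 = 52149696396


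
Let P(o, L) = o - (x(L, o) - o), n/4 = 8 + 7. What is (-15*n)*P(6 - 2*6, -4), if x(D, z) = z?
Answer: 5400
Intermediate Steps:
n = 60 (n = 4*(8 + 7) = 4*15 = 60)
P(o, L) = o (P(o, L) = o - (o - o) = o - 1*0 = o + 0 = o)
(-15*n)*P(6 - 2*6, -4) = (-15*60)*(6 - 2*6) = -900*(6 - 12) = -900*(-6) = 5400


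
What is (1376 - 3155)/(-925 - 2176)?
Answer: 1779/3101 ≈ 0.57369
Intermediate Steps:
(1376 - 3155)/(-925 - 2176) = -1779/(-3101) = -1779*(-1/3101) = 1779/3101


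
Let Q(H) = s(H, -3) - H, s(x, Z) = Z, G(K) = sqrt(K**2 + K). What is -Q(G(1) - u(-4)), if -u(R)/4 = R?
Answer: -13 + sqrt(2) ≈ -11.586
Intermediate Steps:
u(R) = -4*R
G(K) = sqrt(K + K**2)
Q(H) = -3 - H
-Q(G(1) - u(-4)) = -(-3 - (sqrt(1*(1 + 1)) - (-4)*(-4))) = -(-3 - (sqrt(1*2) - 1*16)) = -(-3 - (sqrt(2) - 16)) = -(-3 - (-16 + sqrt(2))) = -(-3 + (16 - sqrt(2))) = -(13 - sqrt(2)) = -13 + sqrt(2)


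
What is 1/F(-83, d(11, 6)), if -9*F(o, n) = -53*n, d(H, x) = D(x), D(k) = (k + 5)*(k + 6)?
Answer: 3/2332 ≈ 0.0012864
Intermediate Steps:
D(k) = (5 + k)*(6 + k)
d(H, x) = 30 + x² + 11*x
F(o, n) = 53*n/9 (F(o, n) = -(-53)*n/9 = 53*n/9)
1/F(-83, d(11, 6)) = 1/(53*(30 + 6² + 11*6)/9) = 1/(53*(30 + 36 + 66)/9) = 1/((53/9)*132) = 1/(2332/3) = 3/2332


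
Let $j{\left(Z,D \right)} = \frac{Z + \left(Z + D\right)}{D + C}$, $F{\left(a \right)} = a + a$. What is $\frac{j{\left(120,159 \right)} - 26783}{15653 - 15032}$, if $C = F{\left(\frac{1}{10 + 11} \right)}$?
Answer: $- \frac{89473624}{2074761} \approx -43.125$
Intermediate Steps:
$F{\left(a \right)} = 2 a$
$C = \frac{2}{21}$ ($C = \frac{2}{10 + 11} = \frac{2}{21} \approx 0.095238$)
$j{\left(Z,D \right)} = \frac{D + 2 Z}{\frac{2}{21} + D}$ ($j{\left(Z,D \right)} = \frac{Z + \left(Z + D\right)}{D + \frac{2}{21}} = \frac{Z + \left(D + Z\right)}{\frac{2}{21} + D} = \frac{D + 2 Z}{\frac{2}{21} + D}$)
$\frac{j{\left(120,159 \right)} - 26783}{15653 - 15032} = \frac{\frac{21 \left(159 + 2 \cdot 120\right)}{2 + 21 \cdot 159} - 26783}{15653 - 15032} = \frac{\frac{21 \left(159 + 240\right)}{2 + 3339} - 26783}{621} = \left(21 \cdot \frac{1}{3341} \cdot 399 - 26783\right) \frac{1}{621} = \left(\frac{8379}{3341} - 26783\right) \frac{1}{621} = \left(- \frac{89473624}{3341}\right) \frac{1}{621} = - \frac{89473624}{2074761}$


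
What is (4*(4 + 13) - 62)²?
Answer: 36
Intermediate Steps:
(4*(4 + 13) - 62)² = (4*17 - 62)² = (68 - 62)² = 6² = 36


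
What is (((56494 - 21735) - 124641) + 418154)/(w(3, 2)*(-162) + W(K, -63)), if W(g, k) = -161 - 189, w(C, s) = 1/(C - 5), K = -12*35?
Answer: -328272/269 ≈ -1220.3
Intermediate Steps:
K = -420
w(C, s) = 1/(-5 + C)
W(g, k) = -350
(((56494 - 21735) - 124641) + 418154)/(w(3, 2)*(-162) + W(K, -63)) = (((56494 - 21735) - 124641) + 418154)/(-162/(-5 + 3) - 350) = ((34759 - 124641) + 418154)/(-162/(-2) - 350) = (-89882 + 418154)/(-½*(-162) - 350) = 328272/(81 - 350) = 328272/(-269) = 328272*(-1/269) = -328272/269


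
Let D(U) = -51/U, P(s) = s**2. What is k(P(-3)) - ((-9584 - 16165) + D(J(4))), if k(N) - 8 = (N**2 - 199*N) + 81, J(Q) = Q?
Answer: 96563/4 ≈ 24141.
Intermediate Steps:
k(N) = 89 + N**2 - 199*N (k(N) = 8 + ((N**2 - 199*N) + 81) = 8 + (81 + N**2 - 199*N) = 89 + N**2 - 199*N)
k(P(-3)) - ((-9584 - 16165) + D(J(4))) = (89 + ((-3)**2)**2 - 199*(-3)**2) - ((-9584 - 16165) - 51/4) = (89 + 9**2 - 199*9) - (-25749 - 51*1/4) = (89 + 81 - 1791) - (-25749 - 51/4) = -1621 - 1*(-103047/4) = -1621 + 103047/4 = 96563/4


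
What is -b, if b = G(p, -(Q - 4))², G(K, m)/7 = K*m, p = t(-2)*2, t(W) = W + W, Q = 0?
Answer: -50176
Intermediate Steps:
t(W) = 2*W
p = -8 (p = (2*(-2))*2 = -4*2 = -8)
G(K, m) = 7*K*m (G(K, m) = 7*(K*m) = 7*K*m)
b = 50176 (b = (7*(-8)*(-(0 - 4)))² = (7*(-8)*(-1*(-4)))² = (7*(-8)*4)² = (-224)² = 50176)
-b = -1*50176 = -50176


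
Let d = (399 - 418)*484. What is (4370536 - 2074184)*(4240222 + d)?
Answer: 9715925017152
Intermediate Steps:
d = -9196 (d = -19*484 = -9196)
(4370536 - 2074184)*(4240222 + d) = (4370536 - 2074184)*(4240222 - 9196) = 2296352*4231026 = 9715925017152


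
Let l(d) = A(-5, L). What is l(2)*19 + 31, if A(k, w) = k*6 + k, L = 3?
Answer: -634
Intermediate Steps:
A(k, w) = 7*k (A(k, w) = 6*k + k = 7*k)
l(d) = -35 (l(d) = 7*(-5) = -35)
l(2)*19 + 31 = -35*19 + 31 = -665 + 31 = -634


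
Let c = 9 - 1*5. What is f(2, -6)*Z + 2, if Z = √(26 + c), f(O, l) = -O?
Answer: 2 - 2*√30 ≈ -8.9545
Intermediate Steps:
c = 4 (c = 9 - 5 = 4)
Z = √30 (Z = √(26 + 4) = √30 ≈ 5.4772)
f(2, -6)*Z + 2 = (-1*2)*√30 + 2 = -2*√30 + 2 = 2 - 2*√30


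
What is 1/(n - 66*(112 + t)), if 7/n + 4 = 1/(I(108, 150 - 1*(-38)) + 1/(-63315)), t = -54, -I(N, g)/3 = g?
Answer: -142901959/547278666679 ≈ -0.00026111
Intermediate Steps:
I(N, g) = -3*g
n = -249967627/142901959 (n = 7/(-4 + 1/(-3*(150 - 1*(-38)) + 1/(-63315))) = 7/(-4 + 1/(-3*(150 + 38) - 1/63315)) = 7/(-4 + 1/(-3*188 - 1/63315)) = 7/(-4 + 1/(-564 - 1/63315)) = 7/(-4 + 1/(-35709661/63315)) = 7/(-4 - 63315/35709661) = 7/(-142901959/35709661) = 7*(-35709661/142901959) = -249967627/142901959 ≈ -1.7492)
1/(n - 66*(112 + t)) = 1/(-249967627/142901959 - 66*(112 - 54)) = 1/(-249967627/142901959 - 66*58) = 1/(-249967627/142901959 - 3828) = 1/(-547278666679/142901959) = -142901959/547278666679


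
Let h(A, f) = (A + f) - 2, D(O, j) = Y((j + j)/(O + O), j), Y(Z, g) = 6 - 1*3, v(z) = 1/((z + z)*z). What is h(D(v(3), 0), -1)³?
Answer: 0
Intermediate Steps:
v(z) = 1/(2*z²) (v(z) = 1/(((2*z))*z) = (1/(2*z))/z = 1/(2*z²))
Y(Z, g) = 3 (Y(Z, g) = 6 - 3 = 3)
D(O, j) = 3
h(A, f) = -2 + A + f
h(D(v(3), 0), -1)³ = (-2 + 3 - 1)³ = 0³ = 0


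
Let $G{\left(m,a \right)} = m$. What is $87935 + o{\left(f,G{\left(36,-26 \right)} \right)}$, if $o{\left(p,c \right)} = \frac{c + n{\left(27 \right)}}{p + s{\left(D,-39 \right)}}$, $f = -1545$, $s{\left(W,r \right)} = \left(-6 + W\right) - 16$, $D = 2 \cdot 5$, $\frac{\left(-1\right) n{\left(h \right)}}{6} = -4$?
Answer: $\frac{45638245}{519} \approx 87935.0$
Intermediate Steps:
$n{\left(h \right)} = 24$ ($n{\left(h \right)} = \left(-6\right) \left(-4\right) = 24$)
$D = 10$
$s{\left(W,r \right)} = -22 + W$
$o{\left(p,c \right)} = \frac{24 + c}{-12 + p}$ ($o{\left(p,c \right)} = \frac{c + 24}{p + \left(-22 + 10\right)} = \frac{24 + c}{p - 12} = \frac{24 + c}{-12 + p}$)
$87935 + o{\left(f,G{\left(36,-26 \right)} \right)} = 87935 + \frac{24 + 36}{-12 - 1545} = 87935 + \frac{1}{-1557} \cdot 60 = 87935 - \frac{20}{519} = \frac{45638245}{519}$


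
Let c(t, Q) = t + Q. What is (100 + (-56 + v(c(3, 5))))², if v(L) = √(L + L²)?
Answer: 2008 + 528*√2 ≈ 2754.7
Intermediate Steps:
c(t, Q) = Q + t
(100 + (-56 + v(c(3, 5))))² = (100 + (-56 + √((5 + 3)*(1 + (5 + 3)))))² = (100 + (-56 + √(8*(1 + 8))))² = (100 + (-56 + √(8*9)))² = (100 + (-56 + √72))² = (100 + (-56 + 6*√2))² = (44 + 6*√2)²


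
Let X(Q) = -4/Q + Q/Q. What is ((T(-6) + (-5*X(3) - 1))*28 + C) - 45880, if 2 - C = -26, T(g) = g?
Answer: -138004/3 ≈ -46001.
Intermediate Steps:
X(Q) = 1 - 4/Q (X(Q) = -4/Q + 1 = 1 - 4/Q)
C = 28 (C = 2 - 1*(-26) = 2 + 26 = 28)
((T(-6) + (-5*X(3) - 1))*28 + C) - 45880 = ((-6 + (-5*(-4 + 3)/3 - 1))*28 + 28) - 45880 = ((-6 + (-5*(-1)/3 - 1))*28 + 28) - 45880 = ((-6 + (-5*(-1/3) - 1))*28 + 28) - 45880 = ((-6 + (5/3 - 1))*28 + 28) - 45880 = ((-6 + 2/3)*28 + 28) - 45880 = (-16/3*28 + 28) - 45880 = (-448/3 + 28) - 45880 = -364/3 - 45880 = -138004/3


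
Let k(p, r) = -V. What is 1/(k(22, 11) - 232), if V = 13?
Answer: -1/245 ≈ -0.0040816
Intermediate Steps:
k(p, r) = -13 (k(p, r) = -1*13 = -13)
1/(k(22, 11) - 232) = 1/(-13 - 232) = 1/(-245) = -1/245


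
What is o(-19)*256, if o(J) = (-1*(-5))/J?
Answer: -1280/19 ≈ -67.368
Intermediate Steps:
o(J) = 5/J
o(-19)*256 = (5/(-19))*256 = (5*(-1/19))*256 = -5/19*256 = -1280/19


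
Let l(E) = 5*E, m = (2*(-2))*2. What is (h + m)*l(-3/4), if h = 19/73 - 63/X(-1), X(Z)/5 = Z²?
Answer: 5568/73 ≈ 76.274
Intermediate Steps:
m = -8 (m = -4*2 = -8)
X(Z) = 5*Z²
h = -4504/365 (h = 19/73 - 63/(5*(-1)²) = 19*(1/73) - 63/(5*1) = 19/73 - 63/5 = -4504/365 ≈ -12.340)
(h + m)*l(-3/4) = (-4504/365 - 8)*(5*(-3/4)) = -7424*(-3*¼)/73 = -7424*(-3)/(73*4) = -7424/365*(-15/4) = 5568/73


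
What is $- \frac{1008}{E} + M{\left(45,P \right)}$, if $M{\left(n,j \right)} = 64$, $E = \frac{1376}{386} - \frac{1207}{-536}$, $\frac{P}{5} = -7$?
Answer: $- \frac{21921856}{200573} \approx -109.3$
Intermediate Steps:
$P = -35$ ($P = 5 \left(-7\right) = -35$)
$E = \frac{601719}{103448}$ ($E = 1376 \cdot \frac{1}{386} - - \frac{1207}{536} = \frac{688}{193} + \frac{1207}{536} = \frac{601719}{103448} \approx 5.8166$)
$- \frac{1008}{E} + M{\left(45,P \right)} = - \frac{1008}{\frac{601719}{103448}} + 64 = \left(-1008\right) \frac{103448}{601719} + 64 = - \frac{34758528}{200573} + 64 = - \frac{21921856}{200573}$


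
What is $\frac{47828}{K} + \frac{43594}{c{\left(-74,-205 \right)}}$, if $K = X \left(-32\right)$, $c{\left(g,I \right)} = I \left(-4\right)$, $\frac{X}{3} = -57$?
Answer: $\frac{17360333}{280440} \approx 61.904$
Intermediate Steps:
$X = -171$ ($X = 3 \left(-57\right) = -171$)
$c{\left(g,I \right)} = - 4 I$
$K = 5472$ ($K = \left(-171\right) \left(-32\right) = 5472$)
$\frac{47828}{K} + \frac{43594}{c{\left(-74,-205 \right)}} = \frac{47828}{5472} + \frac{43594}{\left(-4\right) \left(-205\right)} = 47828 \cdot \frac{1}{5472} + \frac{43594}{820} = \frac{11957}{1368} + 43594 \cdot \frac{1}{820} = \frac{11957}{1368} + \frac{21797}{410} = \frac{17360333}{280440}$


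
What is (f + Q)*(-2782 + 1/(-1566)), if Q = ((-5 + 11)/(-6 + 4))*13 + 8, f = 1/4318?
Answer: 64795905149/751332 ≈ 86241.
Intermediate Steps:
f = 1/4318 ≈ 0.00023159
Q = -31 (Q = (6/(-2))*13 + 8 = (6*(-½))*13 + 8 = -3*13 + 8 = -39 + 8 = -31)
(f + Q)*(-2782 + 1/(-1566)) = (1/4318 - 31)*(-2782 + 1/(-1566)) = -133857*(-2782 - 1/1566)/4318 = -133857/4318*(-4356613/1566) = 64795905149/751332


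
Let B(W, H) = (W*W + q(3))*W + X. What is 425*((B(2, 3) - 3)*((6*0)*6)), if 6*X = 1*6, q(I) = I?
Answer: 0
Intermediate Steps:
X = 1 (X = (1*6)/6 = (⅙)*6 = 1)
B(W, H) = 1 + W*(3 + W²) (B(W, H) = (W*W + 3)*W + 1 = (W² + 3)*W + 1 = (3 + W²)*W + 1 = W*(3 + W²) + 1 = 1 + W*(3 + W²))
425*((B(2, 3) - 3)*((6*0)*6)) = 425*(((1 + 2³ + 3*2) - 3)*((6*0)*6)) = 425*(((1 + 8 + 6) - 3)*(0*6)) = 425*((15 - 3)*0) = 425*(12*0) = 425*0 = 0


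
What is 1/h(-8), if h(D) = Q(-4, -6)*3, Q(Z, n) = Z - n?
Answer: ⅙ ≈ 0.16667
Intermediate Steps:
h(D) = 6 (h(D) = (-4 - 1*(-6))*3 = (-4 + 6)*3 = 2*3 = 6)
1/h(-8) = 1/6 = ⅙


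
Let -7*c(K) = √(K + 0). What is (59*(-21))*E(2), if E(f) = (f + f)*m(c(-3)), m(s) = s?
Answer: 708*I*√3 ≈ 1226.3*I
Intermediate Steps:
c(K) = -√K/7 (c(K) = -√(K + 0)/7 = -√K/7)
E(f) = -2*I*f*√3/7 (E(f) = (f + f)*(-I*√3/7) = (2*f)*(-I*√3/7) = -2*I*f*√3/7)
(59*(-21))*E(2) = (59*(-21))*(-2/7*I*2*√3) = -(-708)*I*√3 = 708*I*√3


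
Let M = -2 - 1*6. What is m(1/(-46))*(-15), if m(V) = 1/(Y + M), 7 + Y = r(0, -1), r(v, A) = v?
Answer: 1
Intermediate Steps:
Y = -7 (Y = -7 + 0 = -7)
M = -8 (M = -2 - 6 = -8)
m(V) = -1/15 (m(V) = 1/(-7 - 8) = 1/(-15) = -1/15)
m(1/(-46))*(-15) = -1/15*(-15) = 1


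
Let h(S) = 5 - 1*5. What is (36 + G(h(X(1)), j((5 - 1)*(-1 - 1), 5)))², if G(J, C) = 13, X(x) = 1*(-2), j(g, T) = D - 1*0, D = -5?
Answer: 2401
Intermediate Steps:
j(g, T) = -5 (j(g, T) = -5 - 1*0 = -5 + 0 = -5)
X(x) = -2
h(S) = 0 (h(S) = 5 - 5 = 0)
(36 + G(h(X(1)), j((5 - 1)*(-1 - 1), 5)))² = (36 + 13)² = 49² = 2401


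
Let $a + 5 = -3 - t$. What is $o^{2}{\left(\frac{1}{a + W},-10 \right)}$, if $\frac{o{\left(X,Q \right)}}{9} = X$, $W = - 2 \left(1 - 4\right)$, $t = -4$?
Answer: $\frac{81}{4} \approx 20.25$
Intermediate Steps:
$a = -4$ ($a = -5 - -1 = -5 + \left(-3 + 4\right) = -5 + 1 = -4$)
$W = 6$ ($W = \left(-2\right) \left(-3\right) = 6$)
$o{\left(X,Q \right)} = 9 X$
$o^{2}{\left(\frac{1}{a + W},-10 \right)} = \left(\frac{9}{-4 + 6}\right)^{2} = \left(\frac{9}{2}\right)^{2} = \frac{81}{4}$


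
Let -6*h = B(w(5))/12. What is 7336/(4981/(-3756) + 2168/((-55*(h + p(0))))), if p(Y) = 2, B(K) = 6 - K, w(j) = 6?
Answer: -1515470880/4345459 ≈ -348.75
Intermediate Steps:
h = 0 (h = -(6 - 1*6)/(6*12) = -(6 - 6)/(6*12) = -0/12 = -1/6*0 = 0)
7336/(4981/(-3756) + 2168/((-55*(h + p(0))))) = 7336/(4981/(-3756) + 2168/((-55*(0 + 2)))) = 7336/(4981*(-1/3756) + 2168/((-55*2))) = 7336/(-4981/3756 + 2168/(-110)) = 7336/(-4981/3756 + 2168*(-1/110)) = 7336/(-4981/3756 - 1084/55) = 7336/(-4345459/206580) = 7336*(-206580/4345459) = -1515470880/4345459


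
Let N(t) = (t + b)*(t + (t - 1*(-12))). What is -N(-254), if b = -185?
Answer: -217744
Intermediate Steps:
N(t) = (-185 + t)*(12 + 2*t) (N(t) = (t - 185)*(t + (t - 1*(-12))) = (-185 + t)*(t + (t + 12)) = (-185 + t)*(t + (12 + t)) = (-185 + t)*(12 + 2*t))
-N(-254) = -(-2220 - 358*(-254) + 2*(-254)²) = -(-2220 + 90932 + 2*64516) = -(-2220 + 90932 + 129032) = -1*217744 = -217744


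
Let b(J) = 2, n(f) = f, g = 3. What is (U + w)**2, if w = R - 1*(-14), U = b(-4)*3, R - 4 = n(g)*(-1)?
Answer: 441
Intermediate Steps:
R = 1 (R = 4 + 3*(-1) = 4 - 3 = 1)
U = 6 (U = 2*3 = 6)
w = 15 (w = 1 - 1*(-14) = 1 + 14 = 15)
(U + w)**2 = (6 + 15)**2 = 21**2 = 441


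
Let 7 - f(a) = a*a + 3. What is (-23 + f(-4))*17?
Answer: -595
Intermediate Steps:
f(a) = 4 - a² (f(a) = 7 - (a*a + 3) = 7 - (a² + 3) = 7 - (3 + a²) = 7 + (-3 - a²) = 4 - a²)
(-23 + f(-4))*17 = (-23 + (4 - 1*(-4)²))*17 = (-23 + (4 - 1*16))*17 = (-23 + (4 - 16))*17 = (-23 - 12)*17 = -35*17 = -595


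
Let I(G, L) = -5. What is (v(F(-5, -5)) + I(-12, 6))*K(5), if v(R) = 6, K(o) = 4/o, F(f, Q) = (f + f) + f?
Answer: ⅘ ≈ 0.80000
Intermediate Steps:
F(f, Q) = 3*f (F(f, Q) = 2*f + f = 3*f)
(v(F(-5, -5)) + I(-12, 6))*K(5) = (6 - 5)*(4/5) = 1*(4*(⅕)) = 1*(⅘) = ⅘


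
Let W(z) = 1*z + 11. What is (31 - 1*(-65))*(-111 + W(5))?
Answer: -9120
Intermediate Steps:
W(z) = 11 + z (W(z) = z + 11 = 11 + z)
(31 - 1*(-65))*(-111 + W(5)) = (31 - 1*(-65))*(-111 + (11 + 5)) = (31 + 65)*(-111 + 16) = 96*(-95) = -9120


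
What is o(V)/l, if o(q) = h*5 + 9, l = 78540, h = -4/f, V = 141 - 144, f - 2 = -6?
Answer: 1/5610 ≈ 0.00017825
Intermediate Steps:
f = -4 (f = 2 - 6 = -4)
V = -3
h = 1 (h = -4/(-4) = -4*(-¼) = 1)
o(q) = 14 (o(q) = 1*5 + 9 = 5 + 9 = 14)
o(V)/l = 14/78540 = 14*(1/78540) = 1/5610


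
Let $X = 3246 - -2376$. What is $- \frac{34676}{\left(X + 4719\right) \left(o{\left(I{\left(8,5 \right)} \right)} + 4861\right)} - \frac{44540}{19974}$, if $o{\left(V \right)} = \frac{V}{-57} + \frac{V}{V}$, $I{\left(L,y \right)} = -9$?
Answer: $- \frac{7093792118566}{3180233385009} \approx -2.2306$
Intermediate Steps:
$X = 5622$ ($X = 3246 + 2376 = 5622$)
$o{\left(V \right)} = 1 - \frac{V}{57}$ ($o{\left(V \right)} = V \left(- \frac{1}{57}\right) + 1 = - \frac{V}{57} + 1 = 1 - \frac{V}{57}$)
$- \frac{34676}{\left(X + 4719\right) \left(o{\left(I{\left(8,5 \right)} \right)} + 4861\right)} - \frac{44540}{19974} = - \frac{34676}{\left(5622 + 4719\right) \left(\left(1 - - \frac{3}{19}\right) + 4861\right)} - \frac{44540}{19974} = - \frac{34676}{10341 \left(\left(1 + \frac{3}{19}\right) + 4861\right)} - \frac{22270}{9987} = - \frac{34676}{10341 \left(\frac{22}{19} + 4861\right)} - \frac{22270}{9987} = - \frac{34676}{10341 \cdot \frac{92381}{19}} - \frac{22270}{9987} = - \frac{34676}{\frac{955311921}{19}} - \frac{22270}{9987} = \left(-34676\right) \frac{19}{955311921} - \frac{22270}{9987} = - \frac{658844}{955311921} - \frac{22270}{9987} = - \frac{7093792118566}{3180233385009}$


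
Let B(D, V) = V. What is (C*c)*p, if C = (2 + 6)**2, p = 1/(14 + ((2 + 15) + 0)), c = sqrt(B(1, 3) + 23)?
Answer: 64*sqrt(26)/31 ≈ 10.527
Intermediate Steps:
c = sqrt(26) (c = sqrt(3 + 23) = sqrt(26) ≈ 5.0990)
p = 1/31 (p = 1/(14 + (17 + 0)) = 1/(14 + 17) = 1/31 ≈ 0.032258)
C = 64 (C = 8**2 = 64)
(C*c)*p = (64*sqrt(26))*(1/31) = 64*sqrt(26)/31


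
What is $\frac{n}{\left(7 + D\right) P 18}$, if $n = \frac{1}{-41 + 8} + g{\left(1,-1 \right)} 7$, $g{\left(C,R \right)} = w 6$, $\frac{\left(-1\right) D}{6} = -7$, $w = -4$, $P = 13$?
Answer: $- \frac{5545}{378378} \approx -0.014655$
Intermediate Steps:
$D = 42$ ($D = \left(-6\right) \left(-7\right) = 42$)
$g{\left(C,R \right)} = -24$ ($g{\left(C,R \right)} = \left(-4\right) 6 = -24$)
$n = - \frac{5545}{33}$ ($n = \frac{1}{-41 + 8} - 168 = \frac{1}{-33} - 168 = - \frac{1}{33} - 168 = - \frac{5545}{33} \approx -168.03$)
$\frac{n}{\left(7 + D\right) P 18} = - \frac{5545}{33 \left(7 + 42\right) 13 \cdot 18} = - \frac{5545}{33 \cdot 49 \cdot 13 \cdot 18} = - \frac{5545}{33 \cdot 637 \cdot 18} = - \frac{5545}{33 \cdot 11466} = \left(- \frac{5545}{33}\right) \frac{1}{11466} = - \frac{5545}{378378}$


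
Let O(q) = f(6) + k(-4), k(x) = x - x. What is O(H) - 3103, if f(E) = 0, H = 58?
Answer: -3103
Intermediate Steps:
k(x) = 0
O(q) = 0 (O(q) = 0 + 0 = 0)
O(H) - 3103 = 0 - 3103 = -3103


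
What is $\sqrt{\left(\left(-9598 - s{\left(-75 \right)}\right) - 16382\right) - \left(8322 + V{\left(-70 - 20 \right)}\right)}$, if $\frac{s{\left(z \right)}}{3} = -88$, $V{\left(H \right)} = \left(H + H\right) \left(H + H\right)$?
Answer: $3 i \sqrt{7382} \approx 257.76 i$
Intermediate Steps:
$V{\left(H \right)} = 4 H^{2}$ ($V{\left(H \right)} = 2 H 2 H = 4 H^{2}$)
$s{\left(z \right)} = -264$ ($s{\left(z \right)} = 3 \left(-88\right) = -264$)
$\sqrt{\left(\left(-9598 - s{\left(-75 \right)}\right) - 16382\right) - \left(8322 + V{\left(-70 - 20 \right)}\right)} = \sqrt{\left(\left(-9598 - -264\right) - 16382\right) - \left(8322 + 4 \left(-70 - 20\right)^{2}\right)} = \sqrt{\left(\left(-9598 + 264\right) - 16382\right) - \left(8322 + 4 \left(-70 - 20\right)^{2}\right)} = \sqrt{\left(-9334 - 16382\right) - \left(8322 + 4 \left(-90\right)^{2}\right)} = \sqrt{-25716 - \left(8322 + 4 \cdot 8100\right)} = \sqrt{-25716 - 40722} = \sqrt{-66438} = 3 i \sqrt{7382}$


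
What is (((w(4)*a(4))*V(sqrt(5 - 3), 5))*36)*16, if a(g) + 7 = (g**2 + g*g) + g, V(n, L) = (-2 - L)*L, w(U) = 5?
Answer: -2923200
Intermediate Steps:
V(n, L) = L*(-2 - L)
a(g) = -7 + g + 2*g**2 (a(g) = -7 + ((g**2 + g*g) + g) = -7 + ((g**2 + g**2) + g) = -7 + (2*g**2 + g) = -7 + (g + 2*g**2) = -7 + g + 2*g**2)
(((w(4)*a(4))*V(sqrt(5 - 3), 5))*36)*16 = (((5*(-7 + 4 + 2*4**2))*(-1*5*(2 + 5)))*36)*16 = (((5*(-7 + 4 + 2*16))*(-1*5*7))*36)*16 = (((5*(-7 + 4 + 32))*(-35))*36)*16 = (((5*29)*(-35))*36)*16 = ((145*(-35))*36)*16 = -5075*36*16 = -182700*16 = -2923200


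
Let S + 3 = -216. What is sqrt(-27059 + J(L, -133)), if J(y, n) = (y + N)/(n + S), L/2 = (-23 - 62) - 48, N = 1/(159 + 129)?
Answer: I*sqrt(30173622347)/1056 ≈ 164.49*I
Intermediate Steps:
S = -219 (S = -3 - 216 = -219)
N = 1/288 ≈ 0.0034722
L = -266 (L = 2*((-23 - 62) - 48) = 2*(-85 - 48) = 2*(-133) = -266)
J(y, n) = (1/288 + y)/(-219 + n) (J(y, n) = (y + 1/288)/(n - 219) = (1/288 + y)/(-219 + n))
sqrt(-27059 + J(L, -133)) = sqrt(-27059 + (1/288 - 266)/(-219 - 133)) = sqrt(-27059 - 76607/288/(-352)) = sqrt(-27059 - 1/352*(-76607/288)) = sqrt(-27059 + 76607/101376) = sqrt(-2743056577/101376) = I*sqrt(30173622347)/1056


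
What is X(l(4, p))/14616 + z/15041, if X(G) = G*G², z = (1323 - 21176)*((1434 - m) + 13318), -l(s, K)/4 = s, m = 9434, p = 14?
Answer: -192899171050/27479907 ≈ -7019.6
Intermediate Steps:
l(s, K) = -4*s
z = -105578254 (z = (1323 - 21176)*((1434 - 1*9434) + 13318) = -19853*((1434 - 9434) + 13318) = -19853*(-8000 + 13318) = -19853*5318 = -105578254)
X(G) = G³
X(l(4, p))/14616 + z/15041 = (-4*4)³/14616 - 105578254/15041 = (-16)³*(1/14616) - 105578254*1/15041 = -4096*1/14616 - 105578254/15041 = -512/1827 - 105578254/15041 = -192899171050/27479907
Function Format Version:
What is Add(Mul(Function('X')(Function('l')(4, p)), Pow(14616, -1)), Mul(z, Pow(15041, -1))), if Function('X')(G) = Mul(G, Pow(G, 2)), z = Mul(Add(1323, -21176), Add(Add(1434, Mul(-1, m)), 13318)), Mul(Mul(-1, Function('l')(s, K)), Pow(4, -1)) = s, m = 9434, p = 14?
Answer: Rational(-192899171050, 27479907) ≈ -7019.6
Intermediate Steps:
Function('l')(s, K) = Mul(-4, s)
z = -105578254 (z = Mul(Add(1323, -21176), Add(Add(1434, Mul(-1, 9434)), 13318)) = Mul(-19853, Add(Add(1434, -9434), 13318)) = Mul(-19853, Add(-8000, 13318)) = Mul(-19853, 5318) = -105578254)
Function('X')(G) = Pow(G, 3)
Add(Mul(Function('X')(Function('l')(4, p)), Pow(14616, -1)), Mul(z, Pow(15041, -1))) = Add(Mul(Pow(Mul(-4, 4), 3), Pow(14616, -1)), Mul(-105578254, Pow(15041, -1))) = Add(Mul(Pow(-16, 3), Rational(1, 14616)), Mul(-105578254, Rational(1, 15041))) = Add(Mul(-4096, Rational(1, 14616)), Rational(-105578254, 15041)) = Add(Rational(-512, 1827), Rational(-105578254, 15041)) = Rational(-192899171050, 27479907)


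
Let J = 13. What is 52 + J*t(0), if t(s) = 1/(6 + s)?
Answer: 325/6 ≈ 54.167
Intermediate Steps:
52 + J*t(0) = 52 + 13/(6 + 0) = 52 + 13/6 = 325/6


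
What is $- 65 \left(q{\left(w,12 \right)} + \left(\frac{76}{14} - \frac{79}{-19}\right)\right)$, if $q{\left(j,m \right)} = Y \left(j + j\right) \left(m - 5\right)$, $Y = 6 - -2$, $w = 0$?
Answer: $- \frac{82875}{133} \approx -623.12$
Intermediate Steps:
$Y = 8$ ($Y = 6 + 2 = 8$)
$q{\left(j,m \right)} = 16 j \left(-5 + m\right)$ ($q{\left(j,m \right)} = 8 \left(j + j\right) \left(m - 5\right) = 8 \cdot 2 j \left(-5 + m\right) = 16 j \left(-5 + m\right)$)
$- 65 \left(q{\left(w,12 \right)} + \left(\frac{76}{14} - \frac{79}{-19}\right)\right) = - 65 \left(16 \cdot 0 \left(-5 + 12\right) + \left(\frac{76}{14} - \frac{79}{-19}\right)\right) = - 65 \left(16 \cdot 0 \cdot 7 + \left(76 \cdot \frac{1}{14} - - \frac{79}{19}\right)\right) = - 65 \left(0 + \left(\frac{38}{7} + \frac{79}{19}\right)\right) = - 65 \left(0 + \frac{1275}{133}\right) = \left(-65\right) \frac{1275}{133} = - \frac{82875}{133}$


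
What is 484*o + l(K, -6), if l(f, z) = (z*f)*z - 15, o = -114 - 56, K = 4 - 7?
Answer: -82403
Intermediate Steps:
K = -3
o = -170
l(f, z) = -15 + f*z² (l(f, z) = (f*z)*z - 15 = f*z² - 15 = -15 + f*z²)
484*o + l(K, -6) = 484*(-170) + (-15 - 3*(-6)²) = -82280 + (-15 - 3*36) = -82280 + (-15 - 108) = -82280 - 123 = -82403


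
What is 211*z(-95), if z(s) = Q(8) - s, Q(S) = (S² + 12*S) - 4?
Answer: 52961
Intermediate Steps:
Q(S) = -4 + S² + 12*S
z(s) = 156 - s (z(s) = (-4 + 8² + 12*8) - s = (-4 + 64 + 96) - s = 156 - s)
211*z(-95) = 211*(156 - 1*(-95)) = 211*(156 + 95) = 211*251 = 52961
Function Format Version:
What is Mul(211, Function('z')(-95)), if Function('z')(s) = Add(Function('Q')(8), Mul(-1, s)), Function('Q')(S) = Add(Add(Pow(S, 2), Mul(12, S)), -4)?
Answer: 52961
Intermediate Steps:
Function('Q')(S) = Add(-4, Pow(S, 2), Mul(12, S))
Function('z')(s) = Add(156, Mul(-1, s)) (Function('z')(s) = Add(Add(-4, Pow(8, 2), Mul(12, 8)), Mul(-1, s)) = Add(Add(-4, 64, 96), Mul(-1, s)) = Add(156, Mul(-1, s)))
Mul(211, Function('z')(-95)) = Mul(211, Add(156, Mul(-1, -95))) = Mul(211, Add(156, 95)) = Mul(211, 251) = 52961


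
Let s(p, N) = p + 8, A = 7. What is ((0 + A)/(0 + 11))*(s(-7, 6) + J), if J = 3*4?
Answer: 91/11 ≈ 8.2727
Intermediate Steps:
s(p, N) = 8 + p
J = 12
((0 + A)/(0 + 11))*(s(-7, 6) + J) = ((0 + 7)/(0 + 11))*((8 - 7) + 12) = (7/11)*(1 + 12) = (7*(1/11))*13 = (7/11)*13 = 91/11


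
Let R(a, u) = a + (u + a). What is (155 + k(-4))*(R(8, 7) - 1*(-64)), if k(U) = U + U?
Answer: 12789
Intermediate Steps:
R(a, u) = u + 2*a (R(a, u) = a + (a + u) = u + 2*a)
k(U) = 2*U
(155 + k(-4))*(R(8, 7) - 1*(-64)) = (155 + 2*(-4))*((7 + 2*8) - 1*(-64)) = (155 - 8)*((7 + 16) + 64) = 147*(23 + 64) = 147*87 = 12789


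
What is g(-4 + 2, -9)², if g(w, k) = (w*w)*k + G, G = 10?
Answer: 676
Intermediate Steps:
g(w, k) = 10 + k*w² (g(w, k) = (w*w)*k + 10 = w²*k + 10 = k*w² + 10 = 10 + k*w²)
g(-4 + 2, -9)² = (10 - 9*(-4 + 2)²)² = (10 - 9*(-2)²)² = (10 - 9*4)² = (10 - 36)² = (-26)² = 676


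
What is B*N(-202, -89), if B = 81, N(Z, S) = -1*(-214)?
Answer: 17334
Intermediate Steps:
N(Z, S) = 214
B*N(-202, -89) = 81*214 = 17334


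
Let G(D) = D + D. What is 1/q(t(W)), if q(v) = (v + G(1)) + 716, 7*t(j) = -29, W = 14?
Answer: 7/4997 ≈ 0.0014008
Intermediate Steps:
t(j) = -29/7 (t(j) = (⅐)*(-29) = -29/7)
G(D) = 2*D
q(v) = 718 + v (q(v) = (v + 2*1) + 716 = (v + 2) + 716 = (2 + v) + 716 = 718 + v)
1/q(t(W)) = 1/(718 - 29/7) = 1/(4997/7) = 7/4997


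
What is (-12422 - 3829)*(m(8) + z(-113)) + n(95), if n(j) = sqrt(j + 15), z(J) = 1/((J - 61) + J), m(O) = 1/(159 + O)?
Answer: -1950120/47929 + sqrt(110) ≈ -30.200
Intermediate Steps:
z(J) = 1/(-61 + 2*J) (z(J) = 1/((-61 + J) + J) = 1/(-61 + 2*J))
n(j) = sqrt(15 + j)
(-12422 - 3829)*(m(8) + z(-113)) + n(95) = (-12422 - 3829)*(1/(159 + 8) + 1/(-61 + 2*(-113))) + sqrt(15 + 95) = -16251*(1/167 + 1/(-61 - 226)) + sqrt(110) = -16251*(1/167 + 1/(-287)) + sqrt(110) = -16251*(1/167 - 1/287) + sqrt(110) = -16251*120/47929 + sqrt(110) = -1950120/47929 + sqrt(110)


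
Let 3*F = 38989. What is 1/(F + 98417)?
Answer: 3/334240 ≈ 8.9756e-6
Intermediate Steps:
F = 38989/3 (F = (⅓)*38989 = 38989/3 ≈ 12996.)
1/(F + 98417) = 1/(38989/3 + 98417) = 1/(334240/3) = 3/334240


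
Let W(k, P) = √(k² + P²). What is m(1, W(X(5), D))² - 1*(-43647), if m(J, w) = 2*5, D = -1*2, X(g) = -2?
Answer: 43747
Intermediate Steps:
D = -2
W(k, P) = √(P² + k²)
m(J, w) = 10
m(1, W(X(5), D))² - 1*(-43647) = 10² - 1*(-43647) = 100 + 43647 = 43747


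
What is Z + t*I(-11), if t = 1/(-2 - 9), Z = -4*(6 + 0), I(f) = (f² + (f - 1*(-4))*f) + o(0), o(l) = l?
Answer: -42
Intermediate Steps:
I(f) = f² + f*(4 + f) (I(f) = (f² + (f - 1*(-4))*f) + 0 = (f² + (f + 4)*f) + 0 = (f² + (4 + f)*f) + 0 = (f² + f*(4 + f)) + 0 = f² + f*(4 + f))
Z = -24 (Z = -4*6 = -24)
t = -1/11 (t = 1/(-11) = -1/11 ≈ -0.090909)
Z + t*I(-11) = -24 - 2*(-11)*(2 - 11)/11 = -24 - 2*(-11)*(-9)/11 = -24 - 1/11*198 = -24 - 18 = -42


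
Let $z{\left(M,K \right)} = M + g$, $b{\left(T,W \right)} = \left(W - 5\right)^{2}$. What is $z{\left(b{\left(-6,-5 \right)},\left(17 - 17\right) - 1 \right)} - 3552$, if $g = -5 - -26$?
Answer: $-3431$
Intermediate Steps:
$g = 21$ ($g = -5 + 26 = 21$)
$b{\left(T,W \right)} = \left(-5 + W\right)^{2}$
$z{\left(M,K \right)} = 21 + M$ ($z{\left(M,K \right)} = M + 21 = 21 + M$)
$z{\left(b{\left(-6,-5 \right)},\left(17 - 17\right) - 1 \right)} - 3552 = \left(21 + \left(-5 - 5\right)^{2}\right) - 3552 = \left(21 + \left(-10\right)^{2}\right) - 3552 = \left(21 + 100\right) - 3552 = 121 - 3552 = -3431$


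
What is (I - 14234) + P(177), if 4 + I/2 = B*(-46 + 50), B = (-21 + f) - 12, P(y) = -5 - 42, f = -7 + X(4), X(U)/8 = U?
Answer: -14353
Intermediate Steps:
X(U) = 8*U
f = 25 (f = -7 + 8*4 = -7 + 32 = 25)
P(y) = -47
B = -8 (B = (-21 + 25) - 12 = 4 - 12 = -8)
I = -72 (I = -8 + 2*(-8*(-46 + 50)) = -8 + 2*(-8*4) = -8 + 2*(-32) = -8 - 64 = -72)
(I - 14234) + P(177) = (-72 - 14234) - 47 = -14306 - 47 = -14353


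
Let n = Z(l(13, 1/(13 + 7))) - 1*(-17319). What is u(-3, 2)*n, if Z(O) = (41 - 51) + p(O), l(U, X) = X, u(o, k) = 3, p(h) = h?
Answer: 1038543/20 ≈ 51927.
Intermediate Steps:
Z(O) = -10 + O (Z(O) = (41 - 51) + O = -10 + O)
n = 346181/20 (n = (-10 + 1/(13 + 7)) - 1*(-17319) = (-10 + 1/20) + 17319 = -199/20 + 17319 = 346181/20 ≈ 17309.)
u(-3, 2)*n = 3*(346181/20) = 1038543/20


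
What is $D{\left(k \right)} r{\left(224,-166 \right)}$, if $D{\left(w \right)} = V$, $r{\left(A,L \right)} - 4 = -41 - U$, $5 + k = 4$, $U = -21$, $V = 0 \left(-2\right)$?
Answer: $0$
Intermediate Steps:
$V = 0$
$k = -1$ ($k = -5 + 4 = -1$)
$r{\left(A,L \right)} = -16$ ($r{\left(A,L \right)} = 4 - 20 = -16$)
$D{\left(w \right)} = 0$
$D{\left(k \right)} r{\left(224,-166 \right)} = 0 \left(-16\right) = 0$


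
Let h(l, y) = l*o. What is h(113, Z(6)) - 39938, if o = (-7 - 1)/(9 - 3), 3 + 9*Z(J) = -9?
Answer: -120266/3 ≈ -40089.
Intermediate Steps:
Z(J) = -4/3 (Z(J) = -⅓ + (⅑)*(-9) = -⅓ - 1 = -4/3)
o = -4/3 (o = -8/6 = -8*⅙ = -4/3 ≈ -1.3333)
h(l, y) = -4*l/3 (h(l, y) = l*(-4/3) = -4*l/3)
h(113, Z(6)) - 39938 = -4/3*113 - 39938 = -452/3 - 39938 = -120266/3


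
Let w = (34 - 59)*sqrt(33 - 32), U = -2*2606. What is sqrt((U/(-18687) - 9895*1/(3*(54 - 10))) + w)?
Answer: I*sqrt(16847930051139)/411114 ≈ 9.9841*I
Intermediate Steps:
U = -5212
w = -25 (w = -25*sqrt(1) = -25*1 = -25)
sqrt((U/(-18687) - 9895*1/(3*(54 - 10))) + w) = sqrt((-5212/(-18687) - 9895*1/(3*(54 - 10))) - 25) = sqrt((-5212*(-1/18687) - 9895/(44*3)) - 25) = sqrt((5212/18687 - 9895/132) - 25) = sqrt(-61406627/822228 - 25) = sqrt(-81962327/822228) = I*sqrt(16847930051139)/411114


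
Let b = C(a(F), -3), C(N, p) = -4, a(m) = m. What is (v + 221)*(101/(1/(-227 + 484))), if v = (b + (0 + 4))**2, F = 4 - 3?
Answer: 5736497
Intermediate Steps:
F = 1
b = -4
v = 0 (v = (-4 + (0 + 4))**2 = (-4 + 4)**2 = 0**2 = 0)
(v + 221)*(101/(1/(-227 + 484))) = (0 + 221)*(101/(1/(-227 + 484))) = 221*(101/(1/257)) = 221*(101*257) = 221*25957 = 5736497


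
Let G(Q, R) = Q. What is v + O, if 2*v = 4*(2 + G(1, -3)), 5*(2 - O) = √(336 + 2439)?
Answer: 8 - √111 ≈ -2.5357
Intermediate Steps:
O = 2 - √111 (O = 2 - √(336 + 2439)/5 = 2 - √111 ≈ -8.5357)
v = 6 (v = (4*(2 + 1))/2 = (4*3)/2 = (½)*12 = 6)
v + O = 6 + (2 - √111) = 8 - √111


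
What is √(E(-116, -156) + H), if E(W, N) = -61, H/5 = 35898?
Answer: √179429 ≈ 423.59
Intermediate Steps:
H = 179490 (H = 5*35898 = 179490)
√(E(-116, -156) + H) = √(-61 + 179490) = √179429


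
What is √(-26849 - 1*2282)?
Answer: I*√29131 ≈ 170.68*I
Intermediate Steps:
√(-26849 - 1*2282) = √(-26849 - 2282) = √(-29131) = I*√29131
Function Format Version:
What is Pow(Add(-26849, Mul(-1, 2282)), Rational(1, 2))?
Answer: Mul(I, Pow(29131, Rational(1, 2))) ≈ Mul(170.68, I)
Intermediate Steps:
Pow(Add(-26849, Mul(-1, 2282)), Rational(1, 2)) = Pow(Add(-26849, -2282), Rational(1, 2)) = Pow(-29131, Rational(1, 2)) = Mul(I, Pow(29131, Rational(1, 2)))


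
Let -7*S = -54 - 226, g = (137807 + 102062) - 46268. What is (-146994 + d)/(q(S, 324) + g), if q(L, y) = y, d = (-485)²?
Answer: 88231/193925 ≈ 0.45497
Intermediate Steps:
d = 235225
g = 193601 (g = 239869 - 46268 = 193601)
S = 40 (S = -(-54 - 226)/7 = -⅐*(-280) = 40)
(-146994 + d)/(q(S, 324) + g) = (-146994 + 235225)/(324 + 193601) = 88231/193925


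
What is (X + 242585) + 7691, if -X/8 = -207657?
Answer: 1911532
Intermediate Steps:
X = 1661256 (X = -8*(-207657) = 1661256)
(X + 242585) + 7691 = (1661256 + 242585) + 7691 = 1903841 + 7691 = 1911532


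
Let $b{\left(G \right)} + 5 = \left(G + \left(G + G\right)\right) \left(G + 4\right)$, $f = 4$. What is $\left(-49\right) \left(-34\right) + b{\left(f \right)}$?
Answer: $1757$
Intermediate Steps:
$b{\left(G \right)} = -5 + 3 G \left(4 + G\right)$ ($b{\left(G \right)} = -5 + \left(G + \left(G + G\right)\right) \left(G + 4\right) = -5 + \left(G + 2 G\right) \left(4 + G\right) = -5 + 3 G \left(4 + G\right)$)
$\left(-49\right) \left(-34\right) + b{\left(f \right)} = \left(-49\right) \left(-34\right) + \left(-5 + 3 \cdot 4^{2} + 12 \cdot 4\right) = 1666 + \left(-5 + 3 \cdot 16 + 48\right) = 1666 + \left(-5 + 48 + 48\right) = 1666 + 91 = 1757$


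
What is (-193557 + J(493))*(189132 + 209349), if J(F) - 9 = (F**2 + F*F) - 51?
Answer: 116555294019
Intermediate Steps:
J(F) = -42 + 2*F**2 (J(F) = 9 + ((F**2 + F*F) - 51) = 9 + ((F**2 + F**2) - 51) = 9 + (2*F**2 - 51) = 9 + (-51 + 2*F**2) = -42 + 2*F**2)
(-193557 + J(493))*(189132 + 209349) = (-193557 + (-42 + 2*493**2))*(189132 + 209349) = (-193557 + (-42 + 2*243049))*398481 = (-193557 + (-42 + 486098))*398481 = (-193557 + 486056)*398481 = 292499*398481 = 116555294019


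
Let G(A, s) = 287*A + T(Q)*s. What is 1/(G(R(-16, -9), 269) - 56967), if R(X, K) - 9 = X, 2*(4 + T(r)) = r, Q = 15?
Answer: -2/116069 ≈ -1.7231e-5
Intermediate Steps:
T(r) = -4 + r/2
R(X, K) = 9 + X
G(A, s) = 287*A + 7*s/2 (G(A, s) = 287*A + (-4 + (½)*15)*s = 287*A + (-4 + 15/2)*s = 287*A + 7*s/2)
1/(G(R(-16, -9), 269) - 56967) = 1/((287*(9 - 16) + (7/2)*269) - 56967) = 1/((287*(-7) + 1883/2) - 56967) = 1/((-2009 + 1883/2) - 56967) = 1/(-2135/2 - 56967) = 1/(-116069/2) = -2/116069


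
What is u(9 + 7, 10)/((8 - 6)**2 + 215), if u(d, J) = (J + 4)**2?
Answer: 196/219 ≈ 0.89498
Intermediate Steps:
u(d, J) = (4 + J)**2
u(9 + 7, 10)/((8 - 6)**2 + 215) = (4 + 10)**2/((8 - 6)**2 + 215) = 14**2/(2**2 + 215) = 196/(4 + 215) = 196/219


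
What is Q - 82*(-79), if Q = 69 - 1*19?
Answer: 6528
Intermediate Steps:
Q = 50 (Q = 69 - 19 = 50)
Q - 82*(-79) = 50 - 82*(-79) = 50 + 6478 = 6528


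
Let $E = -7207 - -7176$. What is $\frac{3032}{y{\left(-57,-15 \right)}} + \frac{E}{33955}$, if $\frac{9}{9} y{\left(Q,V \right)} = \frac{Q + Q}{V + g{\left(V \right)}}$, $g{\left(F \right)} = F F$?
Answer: $- \frac{3603305189}{645145} \approx -5585.3$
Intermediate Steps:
$g{\left(F \right)} = F^{2}$
$y{\left(Q,V \right)} = \frac{2 Q}{V + V^{2}}$ ($y{\left(Q,V \right)} = \frac{Q + Q}{V + V^{2}} = \frac{2 Q}{V + V^{2}}$)
$E = -31$ ($E = -7207 + 7176 = -31$)
$\frac{3032}{y{\left(-57,-15 \right)}} + \frac{E}{33955} = \frac{3032}{2 \left(-57\right) \frac{1}{-15} \frac{1}{1 - 15}} - \frac{31}{33955} = \frac{3032}{2 \left(-57\right) \left(- \frac{1}{15}\right) \frac{1}{-14}} - \frac{31}{33955} = \frac{3032}{2 \left(-57\right) \left(- \frac{1}{15}\right) \left(- \frac{1}{14}\right)} - \frac{31}{33955} = \frac{3032}{- \frac{19}{35}} - \frac{31}{33955} = 3032 \left(- \frac{35}{19}\right) - \frac{31}{33955} = - \frac{106120}{19} - \frac{31}{33955} = - \frac{3603305189}{645145}$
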